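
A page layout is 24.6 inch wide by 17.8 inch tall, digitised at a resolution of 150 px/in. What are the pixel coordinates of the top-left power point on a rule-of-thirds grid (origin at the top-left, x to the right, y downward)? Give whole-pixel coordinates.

x = 1230 px, y = 890 px

In pixels the canvas is 24.6 × 150 = 3690 wide and 17.8 × 150 = 2670 tall.
The top-left point is one-third across and one-third down:
x = 1 × 3690/3 ≈ 1230; y = 1 × 2670/3 ≈ 890.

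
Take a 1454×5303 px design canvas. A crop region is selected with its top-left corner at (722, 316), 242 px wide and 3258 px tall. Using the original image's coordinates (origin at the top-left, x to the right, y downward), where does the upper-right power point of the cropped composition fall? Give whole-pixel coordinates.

(883, 1402)

One third of the crop width 242 is 80.67 px.
One third of the crop height 3258 is 1086.00 px.
The upper-right point is two-thirds across and one-third down within the crop:
x = 722 + 2 × 80.67 ≈ 883; y = 316 + 1 × 1086.00 ≈ 1402.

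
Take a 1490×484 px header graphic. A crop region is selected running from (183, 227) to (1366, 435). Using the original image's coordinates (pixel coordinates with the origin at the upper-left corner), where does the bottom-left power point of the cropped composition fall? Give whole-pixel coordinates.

Crop width = 1366 − 183 = 1183 px; one third is 394.33 px.
Crop height = 435 − 227 = 208 px; one third is 69.33 px.
The bottom-left point is one-third across and two-thirds down within the crop:
x = 183 + 1 × 394.33 ≈ 577; y = 227 + 2 × 69.33 ≈ 366.

(577, 366)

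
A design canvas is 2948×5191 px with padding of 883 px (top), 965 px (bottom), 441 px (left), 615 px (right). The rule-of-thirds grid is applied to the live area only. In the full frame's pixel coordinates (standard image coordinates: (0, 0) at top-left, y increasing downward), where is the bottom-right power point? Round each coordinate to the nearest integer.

(1702, 3112)

Content width = 2948 − 441 − 615 = 1892 px; content height = 5191 − 883 − 965 = 3343 px.
Bottom-right is two-thirds across and two-thirds down within the live area.
x = 441 + 2 × 1892/3 = 441 + 1261.33 ≈ 1702
y = 883 + 2 × 3343/3 = 883 + 2228.67 ≈ 3112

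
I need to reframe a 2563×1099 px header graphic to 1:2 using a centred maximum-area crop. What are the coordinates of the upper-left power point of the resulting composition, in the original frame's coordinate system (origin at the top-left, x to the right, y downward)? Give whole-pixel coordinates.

2563/1099 > 1/2, so the 1:2 crop keeps the full height 1099 and trims width to 1099 × 1/2 = 549.50 px.
Left offset = (2563 − 549.50)/2 = 1006.75 px; top offset = 0.
Upper-left is one-third across and one-third down within the crop:
x = 1006.75 + 1 × 549.50/3 ≈ 1190; y = 0.00 + 1 × 1099.00/3 ≈ 366.

x = 1190 px, y = 366 px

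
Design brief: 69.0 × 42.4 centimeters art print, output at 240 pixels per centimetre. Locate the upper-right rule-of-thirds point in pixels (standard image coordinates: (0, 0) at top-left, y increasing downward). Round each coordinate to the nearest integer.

(11040, 3392)

In pixels the canvas is 69.0 × 240 = 16560 wide and 42.4 × 240 = 10176 tall.
The upper-right point is two-thirds across and one-third down:
x = 2 × 16560/3 ≈ 11040; y = 1 × 10176/3 ≈ 3392.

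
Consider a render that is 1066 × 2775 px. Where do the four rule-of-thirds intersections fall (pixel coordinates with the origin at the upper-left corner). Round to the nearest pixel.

(355, 925), (711, 925), (355, 1850), (711, 1850)

One third of 1066 is 355.33; one third of 2775 is 925.
Vertical third lines at x = 355 and x = 711; horizontal third lines at y = 925 and y = 1850.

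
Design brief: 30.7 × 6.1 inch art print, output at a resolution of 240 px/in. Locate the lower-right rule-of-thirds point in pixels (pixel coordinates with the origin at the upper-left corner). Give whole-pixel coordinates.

x = 4912 px, y = 976 px

In pixels the canvas is 30.7 × 240 = 7368 wide and 6.1 × 240 = 1464 tall.
The lower-right point is two-thirds across and two-thirds down:
x = 2 × 7368/3 ≈ 4912; y = 2 × 1464/3 ≈ 976.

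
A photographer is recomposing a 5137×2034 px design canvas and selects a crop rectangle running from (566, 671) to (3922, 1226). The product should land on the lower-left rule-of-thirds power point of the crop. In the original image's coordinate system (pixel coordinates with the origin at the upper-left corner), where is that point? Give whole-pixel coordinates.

Crop width = 3922 − 566 = 3356 px; one third is 1118.67 px.
Crop height = 1226 − 671 = 555 px; one third is 185.00 px.
The lower-left point is one-third across and two-thirds down within the crop:
x = 566 + 1 × 1118.67 ≈ 1685; y = 671 + 2 × 185.00 ≈ 1041.

(1685, 1041)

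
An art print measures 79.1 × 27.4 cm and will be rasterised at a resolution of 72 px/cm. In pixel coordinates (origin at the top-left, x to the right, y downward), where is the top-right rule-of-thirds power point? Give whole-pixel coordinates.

In pixels the canvas is 79.1 × 72 = 5695.2 wide and 27.4 × 72 = 1972.8 tall.
The top-right point is two-thirds across and one-third down:
x = 2 × 5695.2/3 ≈ 3797; y = 1 × 1972.8/3 ≈ 658.

x = 3797 px, y = 658 px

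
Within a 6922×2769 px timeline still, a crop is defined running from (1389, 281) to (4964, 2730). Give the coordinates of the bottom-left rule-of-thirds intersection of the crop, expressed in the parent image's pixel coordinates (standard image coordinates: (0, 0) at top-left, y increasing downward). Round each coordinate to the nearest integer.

Crop width = 4964 − 1389 = 3575 px; one third is 1191.67 px.
Crop height = 2730 − 281 = 2449 px; one third is 816.33 px.
The bottom-left point is one-third across and two-thirds down within the crop:
x = 1389 + 1 × 1191.67 ≈ 2581; y = 281 + 2 × 816.33 ≈ 1914.

(2581, 1914)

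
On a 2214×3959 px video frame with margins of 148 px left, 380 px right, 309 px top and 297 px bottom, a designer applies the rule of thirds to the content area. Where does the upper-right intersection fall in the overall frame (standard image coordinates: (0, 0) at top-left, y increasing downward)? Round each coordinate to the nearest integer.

x = 1272 px, y = 1427 px

Content width = 2214 − 148 − 380 = 1686 px; content height = 3959 − 309 − 297 = 3353 px.
Upper-right is two-thirds across and one-third down within the content area.
x = 148 + 2 × 1686/3 = 148 + 1124.00 ≈ 1272
y = 309 + 1 × 3353/3 = 309 + 1117.67 ≈ 1427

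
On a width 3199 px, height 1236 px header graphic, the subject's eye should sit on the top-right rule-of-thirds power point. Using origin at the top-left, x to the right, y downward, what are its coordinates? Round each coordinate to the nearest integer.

(2133, 412)

The top-right point sits two-thirds of the way across and one-third of the way down.
x = 2 × 3199/3 ≈ 2133; y = 1 × 1236/3 ≈ 412.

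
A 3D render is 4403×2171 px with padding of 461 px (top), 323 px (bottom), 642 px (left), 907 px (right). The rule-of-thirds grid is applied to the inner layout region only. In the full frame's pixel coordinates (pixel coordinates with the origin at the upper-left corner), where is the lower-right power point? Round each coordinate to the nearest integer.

(2545, 1386)

Content width = 4403 − 642 − 907 = 2854 px; content height = 2171 − 461 − 323 = 1387 px.
Lower-right is two-thirds across and two-thirds down within the inner layout region.
x = 642 + 2 × 2854/3 = 642 + 1902.67 ≈ 2545
y = 461 + 2 × 1387/3 = 461 + 924.67 ≈ 1386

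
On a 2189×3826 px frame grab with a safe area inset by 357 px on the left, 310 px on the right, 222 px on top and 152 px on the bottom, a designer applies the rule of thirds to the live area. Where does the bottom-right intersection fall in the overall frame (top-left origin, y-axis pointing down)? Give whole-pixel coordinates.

x = 1372 px, y = 2523 px

Content width = 2189 − 357 − 310 = 1522 px; content height = 3826 − 222 − 152 = 3452 px.
Bottom-right is two-thirds across and two-thirds down within the live area.
x = 357 + 2 × 1522/3 = 357 + 1014.67 ≈ 1372
y = 222 + 2 × 3452/3 = 222 + 2301.33 ≈ 2523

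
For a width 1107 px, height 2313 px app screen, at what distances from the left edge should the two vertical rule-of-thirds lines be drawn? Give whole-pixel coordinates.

1107 / 3 = 369, so the vertical lines sit at one and two thirds of 1107.

x = 369 px and x = 738 px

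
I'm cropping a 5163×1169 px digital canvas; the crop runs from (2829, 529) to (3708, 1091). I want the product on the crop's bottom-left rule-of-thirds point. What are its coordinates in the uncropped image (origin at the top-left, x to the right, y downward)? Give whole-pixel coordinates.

Crop width = 3708 − 2829 = 879 px; one third is 293.00 px.
Crop height = 1091 − 529 = 562 px; one third is 187.33 px.
The bottom-left point is one-third across and two-thirds down within the crop:
x = 2829 + 1 × 293.00 ≈ 3122; y = 529 + 2 × 187.33 ≈ 904.

(3122, 904)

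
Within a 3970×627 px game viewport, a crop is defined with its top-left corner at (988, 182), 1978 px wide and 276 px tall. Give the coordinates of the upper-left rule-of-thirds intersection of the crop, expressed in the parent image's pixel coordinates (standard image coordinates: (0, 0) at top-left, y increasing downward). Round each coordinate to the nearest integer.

One third of the crop width 1978 is 659.33 px.
One third of the crop height 276 is 92.00 px.
The upper-left point is one-third across and one-third down within the crop:
x = 988 + 1 × 659.33 ≈ 1647; y = 182 + 1 × 92.00 ≈ 274.

(1647, 274)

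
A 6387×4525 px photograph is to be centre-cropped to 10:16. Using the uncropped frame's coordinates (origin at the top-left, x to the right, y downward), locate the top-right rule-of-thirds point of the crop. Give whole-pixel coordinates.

x = 3665 px, y = 1508 px

6387/4525 > 10/16, so the 10:16 crop keeps the full height 4525 and trims width to 4525 × 10/16 = 2828.12 px.
Left offset = (6387 − 2828.12)/2 = 1779.44 px; top offset = 0.
Top-right is two-thirds across and one-third down within the crop:
x = 1779.44 + 2 × 2828.12/3 ≈ 3665; y = 0.00 + 1 × 4525.00/3 ≈ 1508.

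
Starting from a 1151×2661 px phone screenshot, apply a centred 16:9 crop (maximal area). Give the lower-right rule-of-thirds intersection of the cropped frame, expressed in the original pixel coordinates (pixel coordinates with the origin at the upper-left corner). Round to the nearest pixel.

1151/2661 < 16/9, so the 16:9 crop keeps the full width 1151 and trims height to 1151 × 9/16 = 647.44 px.
Top offset = (2661 − 647.44)/2 = 1006.78 px; left offset = 0.
Lower-right is two-thirds across and two-thirds down within the crop:
x = 0.00 + 2 × 1151.00/3 ≈ 767; y = 1006.78 + 2 × 647.44/3 ≈ 1438.

(767, 1438)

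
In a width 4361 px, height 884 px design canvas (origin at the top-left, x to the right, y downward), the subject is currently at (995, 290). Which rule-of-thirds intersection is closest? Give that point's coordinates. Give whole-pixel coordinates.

(1454, 295)

Third lines: x ∈ {1454, 2907}, y ∈ {295, 589}.
995 is closer to x = 1454; 290 is closer to y = 295.
So the nearest intersection is the upper-left power point.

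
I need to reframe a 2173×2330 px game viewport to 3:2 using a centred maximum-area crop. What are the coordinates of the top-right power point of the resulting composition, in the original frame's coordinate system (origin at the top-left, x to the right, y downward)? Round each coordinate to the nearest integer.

x = 1449 px, y = 924 px

2173/2330 < 3/2, so the 3:2 crop keeps the full width 2173 and trims height to 2173 × 2/3 = 1448.67 px.
Top offset = (2330 − 1448.67)/2 = 440.67 px; left offset = 0.
Top-right is two-thirds across and one-third down within the crop:
x = 0.00 + 2 × 2173.00/3 ≈ 1449; y = 440.67 + 1 × 1448.67/3 ≈ 924.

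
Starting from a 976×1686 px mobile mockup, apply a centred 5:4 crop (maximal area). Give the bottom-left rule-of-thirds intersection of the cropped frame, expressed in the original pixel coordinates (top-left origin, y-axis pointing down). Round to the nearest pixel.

976/1686 < 5/4, so the 5:4 crop keeps the full width 976 and trims height to 976 × 4/5 = 780.80 px.
Top offset = (1686 − 780.80)/2 = 452.60 px; left offset = 0.
Bottom-left is one-third across and two-thirds down within the crop:
x = 0.00 + 1 × 976.00/3 ≈ 325; y = 452.60 + 2 × 780.80/3 ≈ 973.

x = 325 px, y = 973 px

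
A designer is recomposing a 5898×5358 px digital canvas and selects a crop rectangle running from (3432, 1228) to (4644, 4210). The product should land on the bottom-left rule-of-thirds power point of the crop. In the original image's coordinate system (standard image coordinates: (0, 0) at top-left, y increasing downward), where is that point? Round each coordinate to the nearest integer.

(3836, 3216)

Crop width = 4644 − 3432 = 1212 px; one third is 404.00 px.
Crop height = 4210 − 1228 = 2982 px; one third is 994.00 px.
The bottom-left point is one-third across and two-thirds down within the crop:
x = 3432 + 1 × 404.00 ≈ 3836; y = 1228 + 2 × 994.00 ≈ 3216.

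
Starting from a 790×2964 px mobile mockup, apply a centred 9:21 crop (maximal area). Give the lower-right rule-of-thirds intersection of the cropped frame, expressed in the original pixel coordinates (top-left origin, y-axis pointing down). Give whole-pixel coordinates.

790/2964 < 9/21, so the 9:21 crop keeps the full width 790 and trims height to 790 × 21/9 = 1843.33 px.
Top offset = (2964 − 1843.33)/2 = 560.33 px; left offset = 0.
Lower-right is two-thirds across and two-thirds down within the crop:
x = 0.00 + 2 × 790.00/3 ≈ 527; y = 560.33 + 2 × 1843.33/3 ≈ 1789.

(527, 1789)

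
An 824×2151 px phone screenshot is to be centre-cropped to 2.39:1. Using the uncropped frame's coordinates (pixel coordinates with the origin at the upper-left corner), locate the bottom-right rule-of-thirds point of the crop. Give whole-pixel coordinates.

x = 549 px, y = 1133 px

824/2151 < 2.39/1, so the 2.39:1 crop keeps the full width 824 and trims height to 824 × 1/2.39 = 344.77 px.
Top offset = (2151 − 344.77)/2 = 903.12 px; left offset = 0.
Bottom-right is two-thirds across and two-thirds down within the crop:
x = 0.00 + 2 × 824.00/3 ≈ 549; y = 903.12 + 2 × 344.77/3 ≈ 1133.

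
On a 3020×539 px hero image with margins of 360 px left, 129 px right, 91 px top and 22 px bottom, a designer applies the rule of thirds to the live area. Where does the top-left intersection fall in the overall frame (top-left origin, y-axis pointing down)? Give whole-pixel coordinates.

(1204, 233)

Content width = 3020 − 360 − 129 = 2531 px; content height = 539 − 91 − 22 = 426 px.
Top-left is one-third across and one-third down within the live area.
x = 360 + 1 × 2531/3 = 360 + 843.67 ≈ 1204
y = 91 + 1 × 426/3 = 91 + 142.00 ≈ 233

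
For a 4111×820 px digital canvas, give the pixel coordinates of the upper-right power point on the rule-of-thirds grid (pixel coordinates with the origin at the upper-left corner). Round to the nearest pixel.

x = 2741 px, y = 273 px

The upper-right point sits two-thirds of the way across and one-third of the way down.
x = 2 × 4111/3 ≈ 2741; y = 1 × 820/3 ≈ 273.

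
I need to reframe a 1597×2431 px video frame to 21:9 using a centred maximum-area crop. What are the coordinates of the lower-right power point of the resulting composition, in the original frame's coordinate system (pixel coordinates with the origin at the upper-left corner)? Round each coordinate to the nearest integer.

(1065, 1330)

1597/2431 < 21/9, so the 21:9 crop keeps the full width 1597 and trims height to 1597 × 9/21 = 684.43 px.
Top offset = (2431 − 684.43)/2 = 873.29 px; left offset = 0.
Lower-right is two-thirds across and two-thirds down within the crop:
x = 0.00 + 2 × 1597.00/3 ≈ 1065; y = 873.29 + 2 × 684.43/3 ≈ 1330.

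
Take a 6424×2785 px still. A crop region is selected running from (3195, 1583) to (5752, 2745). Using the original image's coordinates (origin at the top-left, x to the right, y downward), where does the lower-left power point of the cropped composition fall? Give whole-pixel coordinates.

(4047, 2358)

Crop width = 5752 − 3195 = 2557 px; one third is 852.33 px.
Crop height = 2745 − 1583 = 1162 px; one third is 387.33 px.
The lower-left point is one-third across and two-thirds down within the crop:
x = 3195 + 1 × 852.33 ≈ 4047; y = 1583 + 2 × 387.33 ≈ 2358.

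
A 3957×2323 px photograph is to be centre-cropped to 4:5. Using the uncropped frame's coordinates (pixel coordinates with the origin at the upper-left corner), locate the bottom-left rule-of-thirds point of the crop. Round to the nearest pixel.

3957/2323 > 4/5, so the 4:5 crop keeps the full height 2323 and trims width to 2323 × 4/5 = 1858.40 px.
Left offset = (3957 − 1858.40)/2 = 1049.30 px; top offset = 0.
Bottom-left is one-third across and two-thirds down within the crop:
x = 1049.30 + 1 × 1858.40/3 ≈ 1669; y = 0.00 + 2 × 2323.00/3 ≈ 1549.

x = 1669 px, y = 1549 px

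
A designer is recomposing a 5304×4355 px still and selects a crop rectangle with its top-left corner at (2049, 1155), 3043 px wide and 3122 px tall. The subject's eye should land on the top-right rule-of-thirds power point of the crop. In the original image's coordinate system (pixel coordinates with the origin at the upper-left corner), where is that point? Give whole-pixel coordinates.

x = 4078 px, y = 2196 px

One third of the crop width 3043 is 1014.33 px.
One third of the crop height 3122 is 1040.67 px.
The top-right point is two-thirds across and one-third down within the crop:
x = 2049 + 2 × 1014.33 ≈ 4078; y = 1155 + 1 × 1040.67 ≈ 2196.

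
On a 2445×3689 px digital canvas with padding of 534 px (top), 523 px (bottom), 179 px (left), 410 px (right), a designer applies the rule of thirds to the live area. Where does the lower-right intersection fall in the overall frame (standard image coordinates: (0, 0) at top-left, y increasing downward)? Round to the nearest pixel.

x = 1416 px, y = 2289 px

Content width = 2445 − 179 − 410 = 1856 px; content height = 3689 − 534 − 523 = 2632 px.
Lower-right is two-thirds across and two-thirds down within the live area.
x = 179 + 2 × 1856/3 = 179 + 1237.33 ≈ 1416
y = 534 + 2 × 2632/3 = 534 + 1754.67 ≈ 2289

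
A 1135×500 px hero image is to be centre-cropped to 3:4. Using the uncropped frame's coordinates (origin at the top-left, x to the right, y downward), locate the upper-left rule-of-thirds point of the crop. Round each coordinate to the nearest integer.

x = 505 px, y = 167 px

1135/500 > 3/4, so the 3:4 crop keeps the full height 500 and trims width to 500 × 3/4 = 375.00 px.
Left offset = (1135 − 375.00)/2 = 380.00 px; top offset = 0.
Upper-left is one-third across and one-third down within the crop:
x = 380.00 + 1 × 375.00/3 ≈ 505; y = 0.00 + 1 × 500.00/3 ≈ 167.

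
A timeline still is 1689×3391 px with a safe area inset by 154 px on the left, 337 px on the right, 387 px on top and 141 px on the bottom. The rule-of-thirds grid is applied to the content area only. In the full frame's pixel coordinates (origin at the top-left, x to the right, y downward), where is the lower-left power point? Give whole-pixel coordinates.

(553, 2296)

Content width = 1689 − 154 − 337 = 1198 px; content height = 3391 − 387 − 141 = 2863 px.
Lower-left is one-third across and two-thirds down within the content area.
x = 154 + 1 × 1198/3 = 154 + 399.33 ≈ 553
y = 387 + 2 × 2863/3 = 387 + 1908.67 ≈ 2296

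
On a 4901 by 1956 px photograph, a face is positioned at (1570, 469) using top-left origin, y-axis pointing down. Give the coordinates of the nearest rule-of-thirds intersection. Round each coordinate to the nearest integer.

(1634, 652)

Third lines: x ∈ {1634, 3267}, y ∈ {652, 1304}.
1570 is closer to x = 1634; 469 is closer to y = 652.
So the nearest intersection is the upper-left power point.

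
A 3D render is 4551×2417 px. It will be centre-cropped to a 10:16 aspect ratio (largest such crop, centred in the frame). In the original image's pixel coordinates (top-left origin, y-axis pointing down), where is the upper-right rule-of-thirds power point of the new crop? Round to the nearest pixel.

4551/2417 > 10/16, so the 10:16 crop keeps the full height 2417 and trims width to 2417 × 10/16 = 1510.62 px.
Left offset = (4551 − 1510.62)/2 = 1520.19 px; top offset = 0.
Upper-right is two-thirds across and one-third down within the crop:
x = 1520.19 + 2 × 1510.62/3 ≈ 2527; y = 0.00 + 1 × 2417.00/3 ≈ 806.

x = 2527 px, y = 806 px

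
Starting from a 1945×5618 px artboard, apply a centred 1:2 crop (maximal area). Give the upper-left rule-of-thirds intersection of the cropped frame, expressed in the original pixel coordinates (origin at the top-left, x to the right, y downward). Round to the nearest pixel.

1945/5618 < 1/2, so the 1:2 crop keeps the full width 1945 and trims height to 1945 × 2/1 = 3890.00 px.
Top offset = (5618 − 3890.00)/2 = 864.00 px; left offset = 0.
Upper-left is one-third across and one-third down within the crop:
x = 0.00 + 1 × 1945.00/3 ≈ 648; y = 864.00 + 1 × 3890.00/3 ≈ 2161.

x = 648 px, y = 2161 px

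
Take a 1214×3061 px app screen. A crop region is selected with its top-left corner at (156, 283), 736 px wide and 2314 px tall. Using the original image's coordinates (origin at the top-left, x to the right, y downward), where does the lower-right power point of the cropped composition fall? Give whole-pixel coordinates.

x = 647 px, y = 1826 px

One third of the crop width 736 is 245.33 px.
One third of the crop height 2314 is 771.33 px.
The lower-right point is two-thirds across and two-thirds down within the crop:
x = 156 + 2 × 245.33 ≈ 647; y = 283 + 2 × 771.33 ≈ 1826.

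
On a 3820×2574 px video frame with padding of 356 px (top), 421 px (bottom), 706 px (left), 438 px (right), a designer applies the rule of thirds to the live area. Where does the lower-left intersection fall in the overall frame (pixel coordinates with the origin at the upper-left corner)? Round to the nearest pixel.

x = 1598 px, y = 1554 px

Content width = 3820 − 706 − 438 = 2676 px; content height = 2574 − 356 − 421 = 1797 px.
Lower-left is one-third across and two-thirds down within the live area.
x = 706 + 1 × 2676/3 = 706 + 892.00 ≈ 1598
y = 356 + 2 × 1797/3 = 356 + 1198.00 ≈ 1554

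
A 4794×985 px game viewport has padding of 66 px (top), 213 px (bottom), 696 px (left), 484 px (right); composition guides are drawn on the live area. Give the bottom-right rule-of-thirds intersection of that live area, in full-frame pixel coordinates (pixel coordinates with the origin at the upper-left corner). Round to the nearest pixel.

Content width = 4794 − 696 − 484 = 3614 px; content height = 985 − 66 − 213 = 706 px.
Bottom-right is two-thirds across and two-thirds down within the live area.
x = 696 + 2 × 3614/3 = 696 + 2409.33 ≈ 3105
y = 66 + 2 × 706/3 = 66 + 470.67 ≈ 537

(3105, 537)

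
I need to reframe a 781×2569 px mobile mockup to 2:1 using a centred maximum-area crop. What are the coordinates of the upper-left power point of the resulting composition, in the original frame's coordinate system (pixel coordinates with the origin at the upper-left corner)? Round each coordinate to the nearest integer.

781/2569 < 2/1, so the 2:1 crop keeps the full width 781 and trims height to 781 × 1/2 = 390.50 px.
Top offset = (2569 − 390.50)/2 = 1089.25 px; left offset = 0.
Upper-left is one-third across and one-third down within the crop:
x = 0.00 + 1 × 781.00/3 ≈ 260; y = 1089.25 + 1 × 390.50/3 ≈ 1219.

(260, 1219)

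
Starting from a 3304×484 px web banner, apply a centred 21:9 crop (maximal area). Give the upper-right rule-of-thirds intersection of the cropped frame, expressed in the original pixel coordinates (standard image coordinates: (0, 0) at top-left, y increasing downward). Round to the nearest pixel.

3304/484 > 21/9, so the 21:9 crop keeps the full height 484 and trims width to 484 × 21/9 = 1129.33 px.
Left offset = (3304 − 1129.33)/2 = 1087.33 px; top offset = 0.
Upper-right is two-thirds across and one-third down within the crop:
x = 1087.33 + 2 × 1129.33/3 ≈ 1840; y = 0.00 + 1 × 484.00/3 ≈ 161.

(1840, 161)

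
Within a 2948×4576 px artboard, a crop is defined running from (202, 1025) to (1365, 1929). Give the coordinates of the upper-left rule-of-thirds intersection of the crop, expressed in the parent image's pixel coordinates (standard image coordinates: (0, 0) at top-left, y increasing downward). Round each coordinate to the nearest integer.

Crop width = 1365 − 202 = 1163 px; one third is 387.67 px.
Crop height = 1929 − 1025 = 904 px; one third is 301.33 px.
The upper-left point is one-third across and one-third down within the crop:
x = 202 + 1 × 387.67 ≈ 590; y = 1025 + 1 × 301.33 ≈ 1326.

(590, 1326)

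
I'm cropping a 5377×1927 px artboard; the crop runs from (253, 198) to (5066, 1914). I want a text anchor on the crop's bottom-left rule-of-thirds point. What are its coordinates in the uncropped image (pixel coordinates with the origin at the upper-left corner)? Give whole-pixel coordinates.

Crop width = 5066 − 253 = 4813 px; one third is 1604.33 px.
Crop height = 1914 − 198 = 1716 px; one third is 572.00 px.
The bottom-left point is one-third across and two-thirds down within the crop:
x = 253 + 1 × 1604.33 ≈ 1857; y = 198 + 2 × 572.00 ≈ 1342.

x = 1857 px, y = 1342 px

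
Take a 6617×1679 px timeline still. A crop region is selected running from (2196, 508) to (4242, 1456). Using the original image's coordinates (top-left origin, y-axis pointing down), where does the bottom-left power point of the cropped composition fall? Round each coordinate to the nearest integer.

x = 2878 px, y = 1140 px

Crop width = 4242 − 2196 = 2046 px; one third is 682.00 px.
Crop height = 1456 − 508 = 948 px; one third is 316.00 px.
The bottom-left point is one-third across and two-thirds down within the crop:
x = 2196 + 1 × 682.00 ≈ 2878; y = 508 + 2 × 316.00 ≈ 1140.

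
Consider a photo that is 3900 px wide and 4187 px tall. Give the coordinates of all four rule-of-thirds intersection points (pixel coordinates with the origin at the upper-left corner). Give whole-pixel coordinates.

(1300, 1396), (2600, 1396), (1300, 2791), (2600, 2791)

One third of 3900 is 1300; one third of 4187 is 1395.67.
Vertical third lines at x = 1300 and x = 2600; horizontal third lines at y = 1396 and y = 2791.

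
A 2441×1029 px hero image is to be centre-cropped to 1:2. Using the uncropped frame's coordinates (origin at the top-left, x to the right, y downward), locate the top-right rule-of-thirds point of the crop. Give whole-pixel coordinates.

(1306, 343)

2441/1029 > 1/2, so the 1:2 crop keeps the full height 1029 and trims width to 1029 × 1/2 = 514.50 px.
Left offset = (2441 − 514.50)/2 = 963.25 px; top offset = 0.
Top-right is two-thirds across and one-third down within the crop:
x = 963.25 + 2 × 514.50/3 ≈ 1306; y = 0.00 + 1 × 1029.00/3 ≈ 343.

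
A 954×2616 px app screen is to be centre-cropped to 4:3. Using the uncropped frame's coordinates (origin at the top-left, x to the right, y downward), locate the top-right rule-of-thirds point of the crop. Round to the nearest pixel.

954/2616 < 4/3, so the 4:3 crop keeps the full width 954 and trims height to 954 × 3/4 = 715.50 px.
Top offset = (2616 − 715.50)/2 = 950.25 px; left offset = 0.
Top-right is two-thirds across and one-third down within the crop:
x = 0.00 + 2 × 954.00/3 ≈ 636; y = 950.25 + 1 × 715.50/3 ≈ 1189.

x = 636 px, y = 1189 px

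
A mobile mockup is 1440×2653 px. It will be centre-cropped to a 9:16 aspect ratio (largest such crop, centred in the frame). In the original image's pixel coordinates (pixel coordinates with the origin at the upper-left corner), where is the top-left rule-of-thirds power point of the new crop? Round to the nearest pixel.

1440/2653 < 9/16, so the 9:16 crop keeps the full width 1440 and trims height to 1440 × 16/9 = 2560.00 px.
Top offset = (2653 − 2560.00)/2 = 46.50 px; left offset = 0.
Top-left is one-third across and one-third down within the crop:
x = 0.00 + 1 × 1440.00/3 ≈ 480; y = 46.50 + 1 × 2560.00/3 ≈ 900.

x = 480 px, y = 900 px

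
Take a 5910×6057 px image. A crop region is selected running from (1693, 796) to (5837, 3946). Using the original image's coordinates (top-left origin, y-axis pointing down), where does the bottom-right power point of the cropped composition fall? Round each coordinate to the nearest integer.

Crop width = 5837 − 1693 = 4144 px; one third is 1381.33 px.
Crop height = 3946 − 796 = 3150 px; one third is 1050.00 px.
The bottom-right point is two-thirds across and two-thirds down within the crop:
x = 1693 + 2 × 1381.33 ≈ 4456; y = 796 + 2 × 1050.00 ≈ 2896.

(4456, 2896)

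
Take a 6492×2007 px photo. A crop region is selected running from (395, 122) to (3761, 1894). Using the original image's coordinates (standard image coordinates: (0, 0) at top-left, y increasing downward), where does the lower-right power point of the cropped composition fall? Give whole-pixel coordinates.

(2639, 1303)

Crop width = 3761 − 395 = 3366 px; one third is 1122.00 px.
Crop height = 1894 − 122 = 1772 px; one third is 590.67 px.
The lower-right point is two-thirds across and two-thirds down within the crop:
x = 395 + 2 × 1122.00 ≈ 2639; y = 122 + 2 × 590.67 ≈ 1303.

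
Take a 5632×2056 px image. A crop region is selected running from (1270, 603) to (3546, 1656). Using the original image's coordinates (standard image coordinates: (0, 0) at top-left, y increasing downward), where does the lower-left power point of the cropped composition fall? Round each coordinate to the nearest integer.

Crop width = 3546 − 1270 = 2276 px; one third is 758.67 px.
Crop height = 1656 − 603 = 1053 px; one third is 351.00 px.
The lower-left point is one-third across and two-thirds down within the crop:
x = 1270 + 1 × 758.67 ≈ 2029; y = 603 + 2 × 351.00 ≈ 1305.

(2029, 1305)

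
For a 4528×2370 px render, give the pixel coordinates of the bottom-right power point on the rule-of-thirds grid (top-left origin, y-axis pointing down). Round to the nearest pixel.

x = 3019 px, y = 1580 px

The bottom-right point sits two-thirds of the way across and two-thirds of the way down.
x = 2 × 4528/3 ≈ 3019; y = 2 × 2370/3 ≈ 1580.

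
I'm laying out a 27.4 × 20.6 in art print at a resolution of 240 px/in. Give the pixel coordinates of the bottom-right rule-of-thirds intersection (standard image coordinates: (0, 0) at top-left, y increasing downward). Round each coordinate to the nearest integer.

(4384, 3296)

In pixels the canvas is 27.4 × 240 = 6576 wide and 20.6 × 240 = 4944 tall.
The bottom-right point is two-thirds across and two-thirds down:
x = 2 × 6576/3 ≈ 4384; y = 2 × 4944/3 ≈ 3296.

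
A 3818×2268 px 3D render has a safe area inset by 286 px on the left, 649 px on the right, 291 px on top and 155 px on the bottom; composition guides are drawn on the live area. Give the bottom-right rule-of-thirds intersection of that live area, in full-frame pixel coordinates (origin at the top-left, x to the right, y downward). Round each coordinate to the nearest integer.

Content width = 3818 − 286 − 649 = 2883 px; content height = 2268 − 291 − 155 = 1822 px.
Bottom-right is two-thirds across and two-thirds down within the live area.
x = 286 + 2 × 2883/3 = 286 + 1922.00 ≈ 2208
y = 291 + 2 × 1822/3 = 291 + 1214.67 ≈ 1506

(2208, 1506)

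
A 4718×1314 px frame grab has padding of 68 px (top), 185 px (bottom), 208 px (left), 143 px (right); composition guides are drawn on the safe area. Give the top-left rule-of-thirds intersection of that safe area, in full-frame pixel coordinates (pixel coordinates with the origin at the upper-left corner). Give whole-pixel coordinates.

Content width = 4718 − 208 − 143 = 4367 px; content height = 1314 − 68 − 185 = 1061 px.
Top-left is one-third across and one-third down within the safe area.
x = 208 + 1 × 4367/3 = 208 + 1455.67 ≈ 1664
y = 68 + 1 × 1061/3 = 68 + 353.67 ≈ 422

x = 1664 px, y = 422 px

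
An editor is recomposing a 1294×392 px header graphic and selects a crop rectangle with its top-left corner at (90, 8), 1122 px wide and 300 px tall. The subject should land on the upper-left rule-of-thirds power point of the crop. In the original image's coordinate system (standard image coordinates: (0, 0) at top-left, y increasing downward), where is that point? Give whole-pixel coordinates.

x = 464 px, y = 108 px

One third of the crop width 1122 is 374.00 px.
One third of the crop height 300 is 100.00 px.
The upper-left point is one-third across and one-third down within the crop:
x = 90 + 1 × 374.00 ≈ 464; y = 8 + 1 × 100.00 ≈ 108.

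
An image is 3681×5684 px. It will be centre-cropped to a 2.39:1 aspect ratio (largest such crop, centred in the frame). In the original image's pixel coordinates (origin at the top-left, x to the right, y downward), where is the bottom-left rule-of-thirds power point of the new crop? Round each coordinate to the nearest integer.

3681/5684 < 2.39/1, so the 2.39:1 crop keeps the full width 3681 and trims height to 3681 × 1/2.39 = 1540.17 px.
Top offset = (5684 − 1540.17)/2 = 2071.92 px; left offset = 0.
Bottom-left is one-third across and two-thirds down within the crop:
x = 0.00 + 1 × 3681.00/3 ≈ 1227; y = 2071.92 + 2 × 1540.17/3 ≈ 3099.

x = 1227 px, y = 3099 px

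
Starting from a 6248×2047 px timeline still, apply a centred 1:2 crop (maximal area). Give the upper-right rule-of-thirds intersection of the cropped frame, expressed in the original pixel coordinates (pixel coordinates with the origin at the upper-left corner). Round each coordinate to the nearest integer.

6248/2047 > 1/2, so the 1:2 crop keeps the full height 2047 and trims width to 2047 × 1/2 = 1023.50 px.
Left offset = (6248 − 1023.50)/2 = 2612.25 px; top offset = 0.
Upper-right is two-thirds across and one-third down within the crop:
x = 2612.25 + 2 × 1023.50/3 ≈ 3295; y = 0.00 + 1 × 2047.00/3 ≈ 682.

(3295, 682)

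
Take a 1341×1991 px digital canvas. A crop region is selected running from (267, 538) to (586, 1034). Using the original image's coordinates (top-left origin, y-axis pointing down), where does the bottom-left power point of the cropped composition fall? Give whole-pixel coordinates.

Crop width = 586 − 267 = 319 px; one third is 106.33 px.
Crop height = 1034 − 538 = 496 px; one third is 165.33 px.
The bottom-left point is one-third across and two-thirds down within the crop:
x = 267 + 1 × 106.33 ≈ 373; y = 538 + 2 × 165.33 ≈ 869.

x = 373 px, y = 869 px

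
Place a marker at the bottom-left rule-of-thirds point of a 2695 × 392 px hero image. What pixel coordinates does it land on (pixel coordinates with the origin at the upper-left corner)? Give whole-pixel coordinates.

The bottom-left point sits one-third of the way across and two-thirds of the way down.
x = 1 × 2695/3 ≈ 898; y = 2 × 392/3 ≈ 261.

x = 898 px, y = 261 px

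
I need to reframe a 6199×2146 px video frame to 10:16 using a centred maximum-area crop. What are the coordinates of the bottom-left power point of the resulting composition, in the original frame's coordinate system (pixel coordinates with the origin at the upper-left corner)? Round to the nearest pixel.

(2876, 1431)

6199/2146 > 10/16, so the 10:16 crop keeps the full height 2146 and trims width to 2146 × 10/16 = 1341.25 px.
Left offset = (6199 − 1341.25)/2 = 2428.88 px; top offset = 0.
Bottom-left is one-third across and two-thirds down within the crop:
x = 2428.88 + 1 × 1341.25/3 ≈ 2876; y = 0.00 + 2 × 2146.00/3 ≈ 1431.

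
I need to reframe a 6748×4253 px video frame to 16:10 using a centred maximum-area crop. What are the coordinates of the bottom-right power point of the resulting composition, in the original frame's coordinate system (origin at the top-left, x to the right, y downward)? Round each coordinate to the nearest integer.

6748/4253 < 16/10, so the 16:10 crop keeps the full width 6748 and trims height to 6748 × 10/16 = 4217.50 px.
Top offset = (4253 − 4217.50)/2 = 17.75 px; left offset = 0.
Bottom-right is two-thirds across and two-thirds down within the crop:
x = 0.00 + 2 × 6748.00/3 ≈ 4499; y = 17.75 + 2 × 4217.50/3 ≈ 2829.

(4499, 2829)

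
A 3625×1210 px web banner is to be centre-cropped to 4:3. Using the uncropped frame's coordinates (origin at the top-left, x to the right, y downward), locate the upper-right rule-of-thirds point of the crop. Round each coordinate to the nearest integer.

(2081, 403)

3625/1210 > 4/3, so the 4:3 crop keeps the full height 1210 and trims width to 1210 × 4/3 = 1613.33 px.
Left offset = (3625 − 1613.33)/2 = 1005.83 px; top offset = 0.
Upper-right is two-thirds across and one-third down within the crop:
x = 1005.83 + 2 × 1613.33/3 ≈ 2081; y = 0.00 + 1 × 1210.00/3 ≈ 403.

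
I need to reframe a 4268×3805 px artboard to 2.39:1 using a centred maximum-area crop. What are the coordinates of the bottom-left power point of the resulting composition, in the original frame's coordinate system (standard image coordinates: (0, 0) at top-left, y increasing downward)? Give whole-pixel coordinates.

x = 1423 px, y = 2200 px

4268/3805 < 2.39/1, so the 2.39:1 crop keeps the full width 4268 and trims height to 4268 × 1/2.39 = 1785.77 px.
Top offset = (3805 − 1785.77)/2 = 1009.61 px; left offset = 0.
Bottom-left is one-third across and two-thirds down within the crop:
x = 0.00 + 1 × 4268.00/3 ≈ 1423; y = 1009.61 + 2 × 1785.77/3 ≈ 2200.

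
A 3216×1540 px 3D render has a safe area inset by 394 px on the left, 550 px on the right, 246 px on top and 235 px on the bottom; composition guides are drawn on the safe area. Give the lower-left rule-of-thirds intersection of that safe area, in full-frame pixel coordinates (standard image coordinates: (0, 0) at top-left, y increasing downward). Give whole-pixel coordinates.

(1151, 952)

Content width = 3216 − 394 − 550 = 2272 px; content height = 1540 − 246 − 235 = 1059 px.
Lower-left is one-third across and two-thirds down within the safe area.
x = 394 + 1 × 2272/3 = 394 + 757.33 ≈ 1151
y = 246 + 2 × 1059/3 = 246 + 706.00 ≈ 952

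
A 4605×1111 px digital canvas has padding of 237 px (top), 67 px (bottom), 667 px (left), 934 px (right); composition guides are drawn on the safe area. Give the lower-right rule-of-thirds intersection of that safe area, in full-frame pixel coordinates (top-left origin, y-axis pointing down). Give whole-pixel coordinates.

x = 2670 px, y = 775 px

Content width = 4605 − 667 − 934 = 3004 px; content height = 1111 − 237 − 67 = 807 px.
Lower-right is two-thirds across and two-thirds down within the safe area.
x = 667 + 2 × 3004/3 = 667 + 2002.67 ≈ 2670
y = 237 + 2 × 807/3 = 237 + 538.00 ≈ 775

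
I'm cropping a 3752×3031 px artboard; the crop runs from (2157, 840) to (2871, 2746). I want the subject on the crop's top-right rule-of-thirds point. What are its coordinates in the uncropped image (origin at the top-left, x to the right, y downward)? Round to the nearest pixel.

(2633, 1475)

Crop width = 2871 − 2157 = 714 px; one third is 238.00 px.
Crop height = 2746 − 840 = 1906 px; one third is 635.33 px.
The top-right point is two-thirds across and one-third down within the crop:
x = 2157 + 2 × 238.00 ≈ 2633; y = 840 + 1 × 635.33 ≈ 1475.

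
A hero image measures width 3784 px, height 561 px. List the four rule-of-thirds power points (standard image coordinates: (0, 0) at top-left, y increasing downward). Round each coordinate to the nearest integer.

One third of 3784 is 1261.33; one third of 561 is 187.
Vertical third lines at x = 1261 and x = 2523; horizontal third lines at y = 187 and y = 374.

(1261, 187), (2523, 187), (1261, 374), (2523, 374)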